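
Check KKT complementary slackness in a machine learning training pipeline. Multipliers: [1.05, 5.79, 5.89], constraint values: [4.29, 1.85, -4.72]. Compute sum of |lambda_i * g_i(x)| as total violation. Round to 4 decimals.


KKT complementary slackness check:
lambda_1 * g_1 = 1.05 * 4.29 = 4.5045
lambda_2 * g_2 = 5.79 * 1.85 = 10.7115
lambda_3 * g_3 = 5.89 * -4.72 = -27.8008
Total violation = 4.5045 + 10.7115 + 27.8008 = 43.0168


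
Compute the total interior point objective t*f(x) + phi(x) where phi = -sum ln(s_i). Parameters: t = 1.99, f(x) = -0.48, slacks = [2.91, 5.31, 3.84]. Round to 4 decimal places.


Step 1: Compute log-barrier.
ln values: [1.0682, 1.6696, 1.3455]
phi = -(1.0682 + 1.6696 + 1.3455) = -4.0832
Step 2: Compute augmented objective.
t*f(x) = 1.99*-0.48 = -0.9552
Total = -0.9552 - 4.0832 = -5.0384


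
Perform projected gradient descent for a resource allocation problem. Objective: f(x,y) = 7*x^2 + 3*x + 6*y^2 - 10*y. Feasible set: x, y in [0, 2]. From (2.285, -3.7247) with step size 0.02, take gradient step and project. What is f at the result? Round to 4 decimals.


Step 1: Compute gradient at (2.285, -3.7247).
grad_x = 2*7*2.285 + 3 = 34.99
grad_y = 2*6*-3.7247 - 10 = -54.6964
Step 2: Gradient step.
x_raw = 2.285 - 0.02*34.99 = 1.5852
y_raw = -3.7247 - 0.02*-54.6964 = -2.6308
Step 3: Project onto [0, 2].
x_proj = clip(1.5852) = 1.5852
y_proj = clip(-2.6308) = 0.0
Step 4: Evaluate f.
f(1.5852, 0.0) = 22.3456


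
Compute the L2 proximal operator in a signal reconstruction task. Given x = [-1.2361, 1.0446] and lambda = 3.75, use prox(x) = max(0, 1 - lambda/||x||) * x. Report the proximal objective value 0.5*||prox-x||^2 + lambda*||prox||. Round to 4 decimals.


Step 1: Compute ||x||.
||x|| = 1.6184
Step 2: Compute scaling factor.
scale = max(0, 1 - 3.75/1.6184) = 0.0
Step 3: prox(x) = [-0.0, 0.0]
||prox(x)|| = 0.0
Step 4: Proximal objective.
0.5*||prox-x||^2 = 1.3096
lambda*||prox|| = 0.0
Total = 1.3096


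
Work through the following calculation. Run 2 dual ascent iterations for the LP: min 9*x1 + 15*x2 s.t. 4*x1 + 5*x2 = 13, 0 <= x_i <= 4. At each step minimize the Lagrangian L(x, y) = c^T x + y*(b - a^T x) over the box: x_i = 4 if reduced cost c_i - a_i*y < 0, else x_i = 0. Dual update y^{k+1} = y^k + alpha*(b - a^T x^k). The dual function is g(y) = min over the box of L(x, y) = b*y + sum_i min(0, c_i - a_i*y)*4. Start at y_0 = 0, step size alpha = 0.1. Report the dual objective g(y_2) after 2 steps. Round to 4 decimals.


Dual ascent for LP: min 9*x1 + 15*x2, 4*x1 + 5*x2 = 13, 0 <= x_i <= 4
Step 1: y^k = 0.0, reduced costs: (9.0, 15.0)
  x^k = (0.0, 0.0), subgradient = b - a^T x = 13.0
  y^{k+1} = 0.0 + 0.1*13.0 = 1.3
Step 2: y^k = 1.3, reduced costs: (3.8, 8.5)
  x^k = (0.0, 0.0), subgradient = b - a^T x = 13.0
  y^{k+1} = 1.3 + 0.1*13.0 = 2.6
Dual objective at y_2 = 2.6: reduced costs (-1.4, 2.0), box minimizer x = (4.0, 0.0)
g(y_2) = b*y + (c1 - a1*y)*x1 + (c2 - a2*y)*x2 = 13*2.6 + (-1.4)*4.0 + 2.0*0.0 = 33.8 - 5.6 + 0.0 = 28.2


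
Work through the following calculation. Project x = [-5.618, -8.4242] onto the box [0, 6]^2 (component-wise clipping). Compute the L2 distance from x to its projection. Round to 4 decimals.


Project each component onto [0, 6].
clip(-5.618) = 0.0, clip(-8.4242) = 0.0
Projection = [0.0, 0.0]
Squared diffs: [31.5619, 70.9671]
Distance = sqrt(102.529) = 10.1257


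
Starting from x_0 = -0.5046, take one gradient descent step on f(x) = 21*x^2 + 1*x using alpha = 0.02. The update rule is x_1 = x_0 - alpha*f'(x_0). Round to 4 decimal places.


We compute the gradient at x_0 and apply the update.
f'(x) = 42*x + 1
f'(-0.5046) = 42*-0.5046 + 1 = -20.1932
x_1 = -0.5046 - 0.02*-20.1932 = -0.1007


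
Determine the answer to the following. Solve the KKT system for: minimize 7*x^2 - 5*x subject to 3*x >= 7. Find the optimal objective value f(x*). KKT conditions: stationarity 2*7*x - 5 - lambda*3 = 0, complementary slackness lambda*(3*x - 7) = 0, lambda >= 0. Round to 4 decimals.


Step 1: Try lambda = 0 (constraint inactive).
x_unc = 5/(2*7) = 0.3571
Check: 3*0.3571 = 1.0713 < 7 -- violated!
Step 2: Constraint must be active: 3*x = 7
x* = 7/3 = 2.3333 (rounded; the exact value 7/3 is used below)
lambda = (2*7*(7/3) - 5)/3 = 9.2222
Step 3: Compute optimal value.
f(x*) = 7*(7/3)^2 - 5*(7/3) = 26.4444


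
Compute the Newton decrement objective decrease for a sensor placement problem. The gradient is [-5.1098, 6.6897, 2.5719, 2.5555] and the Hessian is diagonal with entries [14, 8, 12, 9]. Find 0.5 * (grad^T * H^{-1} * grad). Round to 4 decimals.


Step 1: H is diagonal, so H^(-1) * g = [-0.365, 0.8362, 0.2143, 0.2839].
Step 2: g^T H^(-1) g = sum_i g_i^2 / H_ii
  = (-5.1098)^2/14 + (6.6897)^2/8 + (2.5719)^2/12 + (2.5555)^2/9
  = 1.865 + 5.594 + 0.5512 + 0.7256 = 8.7359
Step 3: Objective decrease = 0.5 * g^T H^(-1) g = 4.3679


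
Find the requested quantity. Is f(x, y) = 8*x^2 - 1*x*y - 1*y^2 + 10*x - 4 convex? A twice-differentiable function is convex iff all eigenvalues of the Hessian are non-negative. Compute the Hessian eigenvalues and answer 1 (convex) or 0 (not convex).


The Hessian of f(x,y) = 8*x^2 - 1*x*y - 1*y^2 + 10*x - 4 is:
H = [[16, -1], [-1, -2]]
Trace = 16 - 2 = 14
Determinant = 16*-2 - (-1)^2 = -33
Discriminant = (14)^2 - 4*-33 = 328.0
Eigenvalues: lambda_1 = -2.0554, lambda_2 = 16.0554
The function is not convex.

0


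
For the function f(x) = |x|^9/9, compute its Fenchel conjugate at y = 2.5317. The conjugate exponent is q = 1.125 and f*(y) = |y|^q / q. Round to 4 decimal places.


The conjugate exponent q satisfies 1/p + 1/q = 1.
p = 9, so q = 9/(9 - 1) = 1.125
|y|^q = 2.5317^1.125 = 2.8434
f*(2.5317) = 2.8434 / 1.125 = 2.5275


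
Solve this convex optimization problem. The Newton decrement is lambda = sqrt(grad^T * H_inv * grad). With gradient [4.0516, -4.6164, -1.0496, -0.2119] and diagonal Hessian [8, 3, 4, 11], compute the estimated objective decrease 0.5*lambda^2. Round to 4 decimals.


Step 1: H is diagonal, so H^(-1) * g = [0.5065, -1.5388, -0.2624, -0.0193].
Step 2: g^T H^(-1) g = sum_i g_i^2 / H_ii
  = (4.0516)^2/8 + (-4.6164)^2/3 + (-1.0496)^2/4 + (-0.2119)^2/11
  = 2.0519 + 7.1037 + 0.2754 + 0.0041 = 9.4351
Step 3: Objective decrease = 0.5 * g^T H^(-1) g = 4.7176


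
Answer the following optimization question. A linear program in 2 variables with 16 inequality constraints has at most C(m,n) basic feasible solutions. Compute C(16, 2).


Each vertex corresponds to some choice of n active constraints out of m, so the number of vertices is at most C(m, n) = m! / (n!(m-n)!).
m = 16, n = 2
Numerator: 16 * 15
Denominator: 2! = 2
C(16, 2) = 120


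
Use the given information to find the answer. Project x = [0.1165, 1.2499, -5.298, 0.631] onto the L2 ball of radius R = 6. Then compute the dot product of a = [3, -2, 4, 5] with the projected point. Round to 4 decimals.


Step 1: Compute ||x|| (intermediates to 6 decimals).
||x|| = sqrt(0.1165^2 + 1.2499^2 + (-5.298)^2 + 0.631^2) = 5.48113
Step 2: Project.
Since ||x|| <= R, proj = x (no scaling needed).
proj(x) = [0.1165, 1.2499, -5.298, 0.631]
Step 3: Dot product.
a^T * proj(x) = 3*0.1165 - 2*1.2499 + 4*(-5.298) + 5*0.631 = -20.1873


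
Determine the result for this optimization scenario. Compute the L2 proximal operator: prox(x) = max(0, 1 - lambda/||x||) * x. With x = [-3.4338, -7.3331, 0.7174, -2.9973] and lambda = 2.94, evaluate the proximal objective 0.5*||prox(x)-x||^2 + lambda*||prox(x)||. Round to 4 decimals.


Step 1: Compute ||x||.
||x|| = 8.6639
Step 2: Compute scaling factor.
scale = max(0, 1 - 2.94/8.6639) = 0.6607
Step 3: prox(x) = [-2.2686, -4.8447, 0.474, -1.9802]
||prox(x)|| = 5.7239
Step 4: Proximal objective.
0.5*||prox-x||^2 = 4.3218
lambda*||prox|| = 16.8283
Total = 21.1502


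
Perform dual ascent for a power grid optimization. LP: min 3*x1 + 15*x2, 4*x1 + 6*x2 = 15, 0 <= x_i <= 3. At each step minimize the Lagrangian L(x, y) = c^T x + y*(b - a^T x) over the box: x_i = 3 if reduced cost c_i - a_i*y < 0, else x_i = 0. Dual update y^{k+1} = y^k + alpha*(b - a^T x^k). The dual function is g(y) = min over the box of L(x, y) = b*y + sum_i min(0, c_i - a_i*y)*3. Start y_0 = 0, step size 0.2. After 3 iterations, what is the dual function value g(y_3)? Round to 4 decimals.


Dual ascent for LP: min 3*x1 + 15*x2, 4*x1 + 6*x2 = 15, 0 <= x_i <= 3
Step 1: y^k = 0.0, reduced costs: (3.0, 15.0)
  x^k = (0.0, 0.0), subgradient = b - a^T x = 15.0
  y^{k+1} = 0.0 + 0.2*15.0 = 3.0
Step 2: y^k = 3.0, reduced costs: (-9.0, -3.0)
  x^k = (3.0, 3.0), subgradient = b - a^T x = -15.0
  y^{k+1} = 3.0 + 0.2*-15.0 = 0.0
Step 3: y^k = 0.0, reduced costs: (3.0, 15.0)
  x^k = (0.0, 0.0), subgradient = b - a^T x = 15.0
  y^{k+1} = 0.0 + 0.2*15.0 = 3.0
Dual objective at y_3 = 3.0: reduced costs (-9.0, -3.0), box minimizer x = (3.0, 3.0)
g(y_3) = b*y + (c1 - a1*y)*x1 + (c2 - a2*y)*x2 = 15*3.0 + (-9.0)*3.0 + (-3.0)*3.0 = 45.0 - 27.0 - 9.0 = 9.0


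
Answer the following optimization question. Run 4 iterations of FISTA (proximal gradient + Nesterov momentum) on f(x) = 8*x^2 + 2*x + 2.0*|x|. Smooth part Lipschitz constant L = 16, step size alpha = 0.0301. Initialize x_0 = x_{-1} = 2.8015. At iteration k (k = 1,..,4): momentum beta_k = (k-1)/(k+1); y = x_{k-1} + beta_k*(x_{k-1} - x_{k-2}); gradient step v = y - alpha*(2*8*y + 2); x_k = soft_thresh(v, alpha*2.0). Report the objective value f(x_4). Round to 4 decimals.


FISTA on f(x) = 8*x^2 + 2*x + 2.0*|x|
L = 16, alpha = 0.0301
Iteration 1: beta = 0.0, y = 2.8015 + 0.0*(2.8015 - 2.8015) = 2.8015
  grad(y) = 46.824, v = y - alpha*grad = 1.3921
  prox(v) = soft_thresh(1.3921, 0.0602) = 1.3319
Iteration 2: beta = 0.3333, y = 1.3319 + 0.3333*(1.3319 - 2.8015) = 0.842
  grad(y) = 15.4725, v = y - alpha*grad = 0.3763
  prox(v) = soft_thresh(0.3763, 0.0602) = 0.3161
Iteration 3: beta = 0.5, y = 0.3161 + 0.5*(0.3161 - 1.3319) = -0.1918
  grad(y) = -1.0686, v = y - alpha*grad = -0.1596
  prox(v) = soft_thresh(-0.1596, 0.0602) = -0.0994
Iteration 4: beta = 0.6, y = -0.0994 + 0.6*(-0.0994 - 0.3161) = -0.3487
  grad(y) = -3.5798, v = y - alpha*grad = -0.241
  prox(v) = soft_thresh(-0.241, 0.0602) = -0.1808
f(x_4) = 8*(-0.1808)^2 + 2*(-0.1808) + 2.0*|-0.1808| = 0.2615


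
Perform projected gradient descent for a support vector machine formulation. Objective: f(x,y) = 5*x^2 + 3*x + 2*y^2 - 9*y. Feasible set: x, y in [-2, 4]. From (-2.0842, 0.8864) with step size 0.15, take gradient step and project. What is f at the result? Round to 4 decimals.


Step 1: Compute gradient at (-2.0842, 0.8864).
grad_x = 2*5*-2.0842 + 3 = -17.842
grad_y = 2*2*0.8864 - 9 = -5.4544
Step 2: Gradient step.
x_raw = -2.0842 - 0.15*-17.842 = 0.5921
y_raw = 0.8864 - 0.15*-5.4544 = 1.7046
Step 3: Project onto [-2, 4].
x_proj = clip(0.5921) = 0.5921
y_proj = clip(1.7046) = 1.7046
Step 4: Evaluate f.
f(0.5921, 1.7046) = -6.0008


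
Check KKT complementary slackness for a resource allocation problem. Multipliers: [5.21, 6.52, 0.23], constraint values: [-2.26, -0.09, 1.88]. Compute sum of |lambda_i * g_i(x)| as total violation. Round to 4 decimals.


KKT complementary slackness check:
lambda_1 * g_1 = 5.21 * -2.26 = -11.7746
lambda_2 * g_2 = 6.52 * -0.09 = -0.5868
lambda_3 * g_3 = 0.23 * 1.88 = 0.4324
Total violation = 11.7746 + 0.5868 + 0.4324 = 12.7938


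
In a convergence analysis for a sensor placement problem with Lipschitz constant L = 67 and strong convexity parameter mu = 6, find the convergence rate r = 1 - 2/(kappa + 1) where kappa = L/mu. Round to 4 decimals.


Step 1: Compute the condition number.
kappa = L/mu = 67/6 = 11.1667
Step 2: Compute the convergence rate.
r = 1 - 2/(kappa + 1) = 1 - 2*mu/(L + mu) = (L - mu)/(L + mu) = 61/73 = 0.8356


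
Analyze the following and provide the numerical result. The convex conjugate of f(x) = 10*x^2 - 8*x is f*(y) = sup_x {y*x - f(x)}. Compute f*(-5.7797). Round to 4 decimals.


f*(y) = sup_x {y*x - a*x^2 - b*x} = sup_x {(y-b)*x - a*x^2}
FOC: (y - b) - 2a*x = 0 => x* = (y - b)/(2a)
x* = (-5.7797 + 8)/(2*10) = 0.111
f*(-5.7797) = (y-b)^2/(4a) = (-5.7797 + 8)^2/(4*10)
= 4.9297/40 = 0.1232


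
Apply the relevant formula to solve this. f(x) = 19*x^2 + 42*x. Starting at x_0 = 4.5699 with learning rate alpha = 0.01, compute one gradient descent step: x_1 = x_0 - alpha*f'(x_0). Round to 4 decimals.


We compute the gradient at x_0 and apply the update.
f'(x) = 38*x + 42
f'(4.5699) = 38*4.5699 + 42 = 215.6562
x_1 = 4.5699 - 0.01*215.6562 = 2.4133


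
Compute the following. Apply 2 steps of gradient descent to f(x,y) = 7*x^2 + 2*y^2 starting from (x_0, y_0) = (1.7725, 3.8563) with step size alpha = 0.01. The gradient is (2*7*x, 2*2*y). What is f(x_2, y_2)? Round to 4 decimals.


Gradient descent on f(x,y) = 7*x^2 + 2*y^2.
Starting point: (1.7725, 3.8563), alpha = 0.01
Step 1: grad_x = 2*7*1.7725 = 24.815, grad_y = 2*2*3.8563 = 15.4252
  x_1 = 1.7725 - 0.01*24.815 = 1.5244
  y_1 = 3.8563 - 0.01*15.4252 = 3.702
Step 2: grad_x = 2*7*1.5244 = 21.3409, grad_y = 2*2*3.702 = 14.8082
  x_2 = 1.5244 - 0.01*21.3409 = 1.3109
  y_2 = 3.702 - 0.01*14.8082 = 3.554
f(1.3109, 3.554) = 7*1.3109^2 + 2*3.554^2 = 37.2913


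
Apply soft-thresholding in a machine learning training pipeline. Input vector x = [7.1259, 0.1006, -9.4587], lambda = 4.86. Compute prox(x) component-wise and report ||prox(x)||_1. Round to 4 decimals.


Soft-thresholding with lambda = 4.86:
prox(7.1259) = sign(7.1259)*max(|7.1259| - 4.86, 0) = 2.2659
prox(0.1006) = sign(0.1006)*max(|0.1006| - 4.86, 0) = 0.0
prox(-9.4587) = sign(-9.4587)*max(|-9.4587| - 4.86, 0) = -4.5987
prox(x) = [2.2659, 0.0, -4.5987]
||prox(x)||_1 = 2.2659 + 0.0 + 4.5987 = 6.8646


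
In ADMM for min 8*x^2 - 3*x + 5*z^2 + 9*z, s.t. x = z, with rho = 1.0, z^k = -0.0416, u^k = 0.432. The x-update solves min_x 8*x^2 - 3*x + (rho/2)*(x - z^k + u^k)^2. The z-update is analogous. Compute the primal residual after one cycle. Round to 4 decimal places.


ADMM iteration with rho = 1.0, z^k = -0.0416, u^k = 0.432
Step 1: x-update.
Minimize 8*x^2 - 3*x + (1.0/2)*(x + 0.0416 + 0.432)^2
FOC: (2*8 + 1.0)*x = 3 + 1.0*(-0.0416 - 0.432)
x^{k+1} = 0.1486
Step 2: z-update.
Minimize 5*z^2 + 9*z + (1.0/2)*(0.1486 - z + 0.432)^2
FOC: (2*5 + 1.0)*z = -9 + 1.0*(0.1486 + 0.432)
z^{k+1} = -0.7654
Step 3: u-update.
u^{k+1} = 0.432 + 0.1486 + 0.7654 = 1.346
Step 4: Primal residual = |0.1486 + 0.7654| = 0.914


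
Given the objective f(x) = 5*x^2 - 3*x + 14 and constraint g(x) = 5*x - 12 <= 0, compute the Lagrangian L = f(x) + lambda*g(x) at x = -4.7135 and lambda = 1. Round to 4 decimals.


Step 1: Evaluate f(x).
f(-4.7135) = 5*(-4.7135)^2 - 3*(-4.7135) + 14 = 139.2259
Step 2: Evaluate g(x).
g(-4.7135) = 5*-4.7135 - 12 = -35.5675
Step 3: Compute Lagrangian.
L = 139.2259 + 1*-35.5675 = 103.6584


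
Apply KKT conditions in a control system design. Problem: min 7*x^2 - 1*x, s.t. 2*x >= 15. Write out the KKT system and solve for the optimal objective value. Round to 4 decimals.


Step 1: Try lambda = 0 (constraint inactive).
x_unc = 1/(2*7) = 0.0714
Check: 2*0.0714 = 0.1428 < 15 -- violated!
Step 2: Constraint must be active: 2*x = 15
x* = 15/2 = 7.5
lambda = (2*7*7.5 - 1)/2 = 52.0
Step 3: Compute optimal value.
f(x*) = 7*7.5^2 - 1*7.5 = 386.25


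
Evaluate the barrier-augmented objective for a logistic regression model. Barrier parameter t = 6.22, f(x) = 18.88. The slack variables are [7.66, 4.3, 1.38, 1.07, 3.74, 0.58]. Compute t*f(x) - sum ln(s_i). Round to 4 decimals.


Step 1: Compute log-barrier.
ln values: [2.036, 1.4586, 0.3221, 0.0677, 1.3191, -0.5447]
phi = -(2.036 + 1.4586 + 0.3221 + 0.0677 + 1.3191 - 0.5447) = -4.6587
Step 2: Compute augmented objective.
t*f(x) = 6.22*18.88 = 117.4336
Total = 117.4336 - 4.6587 = 112.7749


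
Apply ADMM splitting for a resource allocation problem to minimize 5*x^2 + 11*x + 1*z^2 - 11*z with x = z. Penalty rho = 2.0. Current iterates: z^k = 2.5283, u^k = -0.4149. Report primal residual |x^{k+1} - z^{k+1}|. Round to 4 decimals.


ADMM iteration with rho = 2.0, z^k = 2.5283, u^k = -0.4149
Step 1: x-update.
Minimize 5*x^2 + 11*x + (2.0/2)*(x - 2.5283 - 0.4149)^2
FOC: (2*5 + 2.0)*x = -11 + 2.0*(2.5283 + 0.4149)
x^{k+1} = -0.4261
Step 2: z-update.
Minimize 1*z^2 - 11*z + (2.0/2)*(-0.4261 - z - 0.4149)^2
FOC: (2*1 + 2.0)*z = 11 + 2.0*(-0.4261 - 0.4149)
z^{k+1} = 2.3295
Step 3: u-update.
u^{k+1} = -0.4149 - 0.4261 - 2.3295 = -3.1705
Step 4: Primal residual = |-0.4261 - 2.3295| = 2.7556


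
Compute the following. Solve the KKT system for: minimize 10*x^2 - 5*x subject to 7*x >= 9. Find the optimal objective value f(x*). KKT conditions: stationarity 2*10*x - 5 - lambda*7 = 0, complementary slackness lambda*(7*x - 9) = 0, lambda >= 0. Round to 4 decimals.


Step 1: Try lambda = 0 (constraint inactive).
x_unc = 5/(2*10) = 0.25
Check: 7*0.25 = 1.75 < 9 -- violated!
Step 2: Constraint must be active: 7*x = 9
x* = 9/7 = 1.2857 (rounded; the exact value 9/7 is used below)
lambda = (2*10*(9/7) - 5)/7 = 2.9592
Step 3: Compute optimal value.
f(x*) = 10*(9/7)^2 - 5*(9/7) = 10.102


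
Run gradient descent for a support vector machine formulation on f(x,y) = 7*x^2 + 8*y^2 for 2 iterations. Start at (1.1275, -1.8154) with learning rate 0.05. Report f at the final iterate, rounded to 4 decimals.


Gradient descent on f(x,y) = 7*x^2 + 8*y^2.
Starting point: (1.1275, -1.8154), alpha = 0.05
Step 1: grad_x = 2*7*1.1275 = 15.785, grad_y = 2*8*-1.8154 = -29.0464
  x_1 = 1.1275 - 0.05*15.785 = 0.3383
  y_1 = -1.8154 - 0.05*-29.0464 = -0.3631
Step 2: grad_x = 2*7*0.3383 = 4.7355, grad_y = 2*8*-0.3631 = -5.8093
  x_2 = 0.3383 - 0.05*4.7355 = 0.1015
  y_2 = -0.3631 - 0.05*-5.8093 = -0.0726
f(0.1015, -0.0726) = 7*0.1015^2 + 8*(-0.0726)^2 = 0.1143


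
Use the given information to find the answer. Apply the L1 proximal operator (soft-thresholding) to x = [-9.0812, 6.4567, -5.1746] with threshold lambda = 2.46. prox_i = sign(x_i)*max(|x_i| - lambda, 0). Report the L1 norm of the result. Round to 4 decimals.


Soft-thresholding with lambda = 2.46:
prox(-9.0812) = sign(-9.0812)*max(|-9.0812| - 2.46, 0) = -6.6212
prox(6.4567) = sign(6.4567)*max(|6.4567| - 2.46, 0) = 3.9967
prox(-5.1746) = sign(-5.1746)*max(|-5.1746| - 2.46, 0) = -2.7146
prox(x) = [-6.6212, 3.9967, -2.7146]
||prox(x)||_1 = 6.6212 + 3.9967 + 2.7146 = 13.3325


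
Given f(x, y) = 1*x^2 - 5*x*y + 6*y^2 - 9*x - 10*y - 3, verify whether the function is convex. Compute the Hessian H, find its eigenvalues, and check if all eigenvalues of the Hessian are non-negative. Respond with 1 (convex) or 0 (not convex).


The Hessian of f(x,y) = 1*x^2 - 5*x*y + 6*y^2 - 9*x - 10*y - 3 is:
H = [[2, -5], [-5, 12]]
Trace = 2 + 12 = 14
Determinant = 2*12 - (-5)^2 = -1
Discriminant = (14)^2 - 4*-1 = 200.0
Eigenvalues: lambda_1 = -0.0711, lambda_2 = 14.0711
The function is not convex.

0


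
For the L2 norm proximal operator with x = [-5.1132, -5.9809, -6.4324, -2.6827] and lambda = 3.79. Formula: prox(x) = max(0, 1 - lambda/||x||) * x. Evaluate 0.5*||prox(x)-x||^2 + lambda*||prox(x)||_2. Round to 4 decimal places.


Step 1: Compute ||x||.
||x|| = 10.5114
Step 2: Compute scaling factor.
scale = max(0, 1 - 3.79/10.5114) = 0.6394
Step 3: prox(x) = [-3.2696, -3.8244, -4.1131, -1.7154]
||prox(x)|| = 6.7214
Step 4: Proximal objective.
0.5*||prox-x||^2 = 7.1821
lambda*||prox|| = 25.4741
Total = 32.656


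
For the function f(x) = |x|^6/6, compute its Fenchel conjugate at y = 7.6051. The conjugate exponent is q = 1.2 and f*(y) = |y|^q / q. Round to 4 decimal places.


The conjugate exponent q satisfies 1/p + 1/q = 1.
p = 6, so q = 6/(6 - 1) = 1.2
|y|^q = 7.6051^1.2 = 11.4111
f*(7.6051) = 11.4111 / 1.2 = 9.5092


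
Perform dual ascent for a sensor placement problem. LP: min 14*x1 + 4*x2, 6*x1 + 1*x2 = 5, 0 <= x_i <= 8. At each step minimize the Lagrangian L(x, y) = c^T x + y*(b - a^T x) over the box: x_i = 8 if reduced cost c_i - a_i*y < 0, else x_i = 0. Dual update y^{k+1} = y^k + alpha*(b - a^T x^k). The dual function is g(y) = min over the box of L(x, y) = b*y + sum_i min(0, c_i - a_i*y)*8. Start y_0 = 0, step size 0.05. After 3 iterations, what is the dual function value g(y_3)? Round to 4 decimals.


Dual ascent for LP: min 14*x1 + 4*x2, 6*x1 + 1*x2 = 5, 0 <= x_i <= 8
Step 1: y^k = 0.0, reduced costs: (14.0, 4.0)
  x^k = (0.0, 0.0), subgradient = b - a^T x = 5.0
  y^{k+1} = 0.0 + 0.05*5.0 = 0.25
Step 2: y^k = 0.25, reduced costs: (12.5, 3.75)
  x^k = (0.0, 0.0), subgradient = b - a^T x = 5.0
  y^{k+1} = 0.25 + 0.05*5.0 = 0.5
Step 3: y^k = 0.5, reduced costs: (11.0, 3.5)
  x^k = (0.0, 0.0), subgradient = b - a^T x = 5.0
  y^{k+1} = 0.5 + 0.05*5.0 = 0.75
Dual objective at y_3 = 0.75: reduced costs (9.5, 3.25), box minimizer x = (0.0, 0.0)
g(y_3) = b*y + (c1 - a1*y)*x1 + (c2 - a2*y)*x2 = 5*0.75 + 9.5*0.0 + 3.25*0.0 = 3.75 + 0.0 + 0.0 = 3.75


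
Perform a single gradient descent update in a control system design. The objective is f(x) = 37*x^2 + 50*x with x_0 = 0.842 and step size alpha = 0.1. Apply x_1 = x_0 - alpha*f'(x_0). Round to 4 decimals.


We compute the gradient at x_0 and apply the update.
f'(x) = 74*x + 50
f'(0.842) = 74*0.842 + 50 = 112.308
x_1 = 0.842 - 0.1*112.308 = -10.3888


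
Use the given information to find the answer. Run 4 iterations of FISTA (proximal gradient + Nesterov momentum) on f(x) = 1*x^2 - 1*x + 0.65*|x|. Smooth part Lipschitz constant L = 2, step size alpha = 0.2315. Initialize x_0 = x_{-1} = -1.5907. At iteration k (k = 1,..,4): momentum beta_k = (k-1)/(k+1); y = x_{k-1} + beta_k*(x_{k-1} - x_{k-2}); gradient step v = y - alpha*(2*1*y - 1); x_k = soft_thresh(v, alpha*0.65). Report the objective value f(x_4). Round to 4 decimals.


FISTA on f(x) = 1*x^2 - 1*x + 0.65*|x|
L = 2, alpha = 0.2315
Iteration 1: beta = 0.0, y = -1.5907 + 0.0*(-1.5907 + 1.5907) = -1.5907
  grad(y) = -4.1814, v = y - alpha*grad = -0.6227
  prox(v) = soft_thresh(-0.6227, 0.1505) = -0.4722
Iteration 2: beta = 0.3333, y = -0.4722 + 0.3333*(-0.4722 + 1.5907) = -0.0994
  grad(y) = -1.1988, v = y - alpha*grad = 0.1781
  prox(v) = soft_thresh(0.1781, 0.1505) = 0.0276
Iteration 3: beta = 0.5, y = 0.0276 + 0.5*(0.0276 + 0.4722) = 0.2776
  grad(y) = -0.4448, v = y - alpha*grad = 0.3806
  prox(v) = soft_thresh(0.3806, 0.1505) = 0.2301
Iteration 4: beta = 0.6, y = 0.2301 + 0.6*(0.2301 - 0.0276) = 0.3516
  grad(y) = -0.2969, v = y - alpha*grad = 0.4203
  prox(v) = soft_thresh(0.4203, 0.1505) = 0.2698
f(x_4) = 1*0.2698^2 - 1*0.2698 + 0.65*|0.2698| = -0.0216


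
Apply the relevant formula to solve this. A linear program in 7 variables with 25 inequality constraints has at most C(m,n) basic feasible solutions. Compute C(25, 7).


Each vertex corresponds to some choice of n active constraints out of m, so the number of vertices is at most C(m, n) = m! / (n!(m-n)!).
m = 25, n = 7
Numerator: 25 * 24 * 23 * 22 * 21 * 20 * 19
Denominator: 7! = 5040
C(25, 7) = 480700


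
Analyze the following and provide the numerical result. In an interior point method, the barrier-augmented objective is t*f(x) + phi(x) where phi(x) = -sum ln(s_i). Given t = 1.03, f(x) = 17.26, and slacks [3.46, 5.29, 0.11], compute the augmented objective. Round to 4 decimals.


Step 1: Compute log-barrier.
ln values: [1.2413, 1.6658, -2.2073]
phi = -(1.2413 + 1.6658 - 2.2073) = -0.6998
Step 2: Compute augmented objective.
t*f(x) = 1.03*17.26 = 17.7778
Total = 17.7778 - 0.6998 = 17.078


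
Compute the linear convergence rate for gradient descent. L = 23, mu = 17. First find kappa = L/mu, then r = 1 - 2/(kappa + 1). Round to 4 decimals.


Step 1: Compute the condition number.
kappa = L/mu = 23/17 = 1.3529
Step 2: Compute the convergence rate.
r = 1 - 2/(kappa + 1) = 1 - 2*mu/(L + mu) = (L - mu)/(L + mu) = 6/40 = 0.15


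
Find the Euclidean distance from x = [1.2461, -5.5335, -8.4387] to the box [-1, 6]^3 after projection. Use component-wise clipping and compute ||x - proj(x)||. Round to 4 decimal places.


Project each component onto [-1, 6].
clip(1.2461) = 1.2461, clip(-5.5335) = -1.0, clip(-8.4387) = -1.0
Projection = [1.2461, -1.0, -1.0]
Squared diffs: [0.0, 20.5526, 55.3343]
Distance = sqrt(75.8869) = 8.7113


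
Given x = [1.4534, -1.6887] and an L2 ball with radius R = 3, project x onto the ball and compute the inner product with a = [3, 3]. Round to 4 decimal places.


Step 1: Compute ||x|| (intermediates to 6 decimals).
||x|| = sqrt(1.4534^2 + (-1.6887)^2) = 2.228021
Step 2: Project.
Since ||x|| <= R, proj = x (no scaling needed).
proj(x) = [1.4534, -1.6887]
Step 3: Dot product.
a^T * proj(x) = 3*1.4534 + 3*(-1.6887) = -0.7059


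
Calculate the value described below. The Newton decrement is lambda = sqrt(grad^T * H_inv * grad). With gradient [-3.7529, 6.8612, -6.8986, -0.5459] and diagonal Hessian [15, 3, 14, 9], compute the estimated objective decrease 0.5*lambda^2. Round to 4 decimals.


Step 1: H is diagonal, so H^(-1) * g = [-0.2502, 2.2871, -0.4928, -0.0607].
Step 2: g^T H^(-1) g = sum_i g_i^2 / H_ii
  = (-3.7529)^2/15 + (6.8612)^2/3 + (-6.8986)^2/14 + (-0.5459)^2/9
  = 0.939 + 15.692 + 3.3993 + 0.0331 = 20.0634
Step 3: Objective decrease = 0.5 * g^T H^(-1) g = 10.0317


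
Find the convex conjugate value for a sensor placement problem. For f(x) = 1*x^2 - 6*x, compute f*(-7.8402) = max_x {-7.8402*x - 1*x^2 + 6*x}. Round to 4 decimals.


f*(y) = sup_x {y*x - a*x^2 - b*x} = sup_x {(y-b)*x - a*x^2}
FOC: (y - b) - 2a*x = 0 => x* = (y - b)/(2a)
x* = (-7.8402 + 6)/(2*1) = -0.9201
f*(-7.8402) = (y-b)^2/(4a) = (-7.8402 + 6)^2/(4*1)
= 3.3863/4 = 0.8466


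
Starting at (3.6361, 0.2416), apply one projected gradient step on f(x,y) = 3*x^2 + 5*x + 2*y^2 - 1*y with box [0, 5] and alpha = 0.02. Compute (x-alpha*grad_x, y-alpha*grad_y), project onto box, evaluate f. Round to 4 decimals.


Step 1: Compute gradient at (3.6361, 0.2416).
grad_x = 2*3*3.6361 + 5 = 26.8166
grad_y = 2*2*0.2416 - 1 = -0.0336
Step 2: Gradient step.
x_raw = 3.6361 - 0.02*26.8166 = 3.0998
y_raw = 0.2416 - 0.02*-0.0336 = 0.2423
Step 3: Project onto [0, 5].
x_proj = clip(3.0998) = 3.0998
y_proj = clip(0.2423) = 0.2423
Step 4: Evaluate f.
f(3.0998, 0.2423) = 44.1996


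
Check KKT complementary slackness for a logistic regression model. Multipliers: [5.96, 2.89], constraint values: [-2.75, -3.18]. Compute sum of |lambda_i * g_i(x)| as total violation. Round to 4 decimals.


KKT complementary slackness check:
lambda_1 * g_1 = 5.96 * -2.75 = -16.39
lambda_2 * g_2 = 2.89 * -3.18 = -9.1902
Total violation = 16.39 + 9.1902 = 25.5802


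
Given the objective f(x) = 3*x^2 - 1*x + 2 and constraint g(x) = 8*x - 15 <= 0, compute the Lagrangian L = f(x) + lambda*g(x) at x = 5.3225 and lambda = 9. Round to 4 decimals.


Step 1: Evaluate f(x).
f(5.3225) = 3*5.3225^2 - 1*5.3225 + 2 = 81.6645
Step 2: Evaluate g(x).
g(5.3225) = 8*5.3225 - 15 = 27.58
Step 3: Compute Lagrangian.
L = 81.6645 + 9*27.58 = 329.8845


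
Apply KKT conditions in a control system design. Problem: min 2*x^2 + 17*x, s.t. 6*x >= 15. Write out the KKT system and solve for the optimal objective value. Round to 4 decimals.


Step 1: Try lambda = 0 (constraint inactive).
x_unc = -17/(2*2) = -4.25
Check: 6*-4.25 = -25.5 < 15 -- violated!
Step 2: Constraint must be active: 6*x = 15
x* = 15/6 = 2.5
lambda = (2*2*2.5 + 17)/6 = 4.5
Step 3: Compute optimal value.
f(x*) = 2*2.5^2 + 17*2.5 = 55.0


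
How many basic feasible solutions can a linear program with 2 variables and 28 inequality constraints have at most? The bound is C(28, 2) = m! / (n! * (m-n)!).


Each vertex corresponds to some choice of n active constraints out of m, so the number of vertices is at most C(m, n) = m! / (n!(m-n)!).
m = 28, n = 2
Numerator: 28 * 27
Denominator: 2! = 2
C(28, 2) = 378


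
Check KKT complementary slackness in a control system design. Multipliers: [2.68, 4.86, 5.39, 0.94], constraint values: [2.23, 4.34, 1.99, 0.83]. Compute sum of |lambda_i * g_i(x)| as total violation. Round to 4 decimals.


KKT complementary slackness check:
lambda_1 * g_1 = 2.68 * 2.23 = 5.9764
lambda_2 * g_2 = 4.86 * 4.34 = 21.0924
lambda_3 * g_3 = 5.39 * 1.99 = 10.7261
lambda_4 * g_4 = 0.94 * 0.83 = 0.7802
Total violation = 5.9764 + 21.0924 + 10.7261 + 0.7802 = 38.5751


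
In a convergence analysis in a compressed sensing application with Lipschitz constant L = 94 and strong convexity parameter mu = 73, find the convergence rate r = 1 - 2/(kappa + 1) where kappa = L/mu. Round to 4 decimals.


Step 1: Compute the condition number.
kappa = L/mu = 94/73 = 1.2877
Step 2: Compute the convergence rate.
r = 1 - 2/(kappa + 1) = 1 - 2*mu/(L + mu) = (L - mu)/(L + mu) = 21/167 = 0.1257


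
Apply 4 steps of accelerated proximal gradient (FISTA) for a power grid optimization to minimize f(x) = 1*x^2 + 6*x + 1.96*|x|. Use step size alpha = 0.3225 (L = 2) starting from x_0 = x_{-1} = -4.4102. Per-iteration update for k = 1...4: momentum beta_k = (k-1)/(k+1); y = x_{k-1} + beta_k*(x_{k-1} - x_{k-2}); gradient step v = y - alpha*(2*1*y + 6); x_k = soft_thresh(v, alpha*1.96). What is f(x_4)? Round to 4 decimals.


FISTA on f(x) = 1*x^2 + 6*x + 1.96*|x|
L = 2, alpha = 0.3225
Iteration 1: beta = 0.0, y = -4.4102 + 0.0*(-4.4102 + 4.4102) = -4.4102
  grad(y) = -2.8204, v = y - alpha*grad = -3.5006
  prox(v) = soft_thresh(-3.5006, 0.6321) = -2.8685
Iteration 2: beta = 0.3333, y = -2.8685 + 0.3333*(-2.8685 + 4.4102) = -2.3546
  grad(y) = 1.2907, v = y - alpha*grad = -2.7709
  prox(v) = soft_thresh(-2.7709, 0.6321) = -2.1388
Iteration 3: beta = 0.5, y = -2.1388 + 0.5*(-2.1388 + 2.8685) = -1.7739
  grad(y) = 2.4521, v = y - alpha*grad = -2.5647
  prox(v) = soft_thresh(-2.5647, 0.6321) = -1.9326
Iteration 4: beta = 0.6, y = -1.9326 + 0.6*(-1.9326 + 2.1388) = -1.809
  grad(y) = 2.3821, v = y - alpha*grad = -2.5772
  prox(v) = soft_thresh(-2.5772, 0.6321) = -1.9451
f(x_4) = 1*(-1.9451)^2 + 6*(-1.9451) + 1.96*|-1.9451| = -4.0748


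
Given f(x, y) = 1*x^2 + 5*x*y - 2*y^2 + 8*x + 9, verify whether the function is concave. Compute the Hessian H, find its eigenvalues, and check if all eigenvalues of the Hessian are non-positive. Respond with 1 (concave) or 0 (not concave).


The Hessian of f(x,y) = 1*x^2 + 5*x*y - 2*y^2 + 8*x + 9 is:
H = [[2, 5], [5, -4]]
Trace = 2 - 4 = -2
Determinant = 2*-4 - (5)^2 = -33
Discriminant = (-2)^2 - 4*-33 = 136.0
Eigenvalues: lambda_1 = -6.831, lambda_2 = 4.831
The function is not concave.

0


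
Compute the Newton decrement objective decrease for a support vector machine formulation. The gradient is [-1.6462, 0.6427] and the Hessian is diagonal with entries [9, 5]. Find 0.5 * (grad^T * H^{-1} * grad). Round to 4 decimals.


Step 1: H is diagonal, so H^(-1) * g = [-0.1829, 0.1285].
Step 2: g^T H^(-1) g = sum_i g_i^2 / H_ii
  = (-1.6462)^2/9 + (0.6427)^2/5
  = 0.3011 + 0.0826 = 0.3837
Step 3: Objective decrease = 0.5 * g^T H^(-1) g = 0.1919


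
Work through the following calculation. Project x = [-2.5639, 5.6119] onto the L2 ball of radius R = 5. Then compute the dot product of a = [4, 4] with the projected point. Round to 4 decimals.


Step 1: Compute ||x|| (intermediates to 6 decimals).
||x|| = sqrt((-2.5639)^2 + 5.6119^2) = 6.169846
Step 2: Project.
Since ||x|| > R, scale = R/||x|| = 5/6.169846 = 0.810393, proj(x) = scale * x
proj(x) = [-2.077767, 4.547844]
Step 3: Dot product.
a^T * proj(x) = 4*(-2.077767) + 4*4.547844 = 9.8803


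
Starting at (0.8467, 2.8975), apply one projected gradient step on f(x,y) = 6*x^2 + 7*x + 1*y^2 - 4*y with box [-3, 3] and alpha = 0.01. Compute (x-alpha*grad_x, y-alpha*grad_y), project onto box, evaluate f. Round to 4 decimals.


Step 1: Compute gradient at (0.8467, 2.8975).
grad_x = 2*6*0.8467 + 7 = 17.1604
grad_y = 2*1*2.8975 - 4 = 1.795
Step 2: Gradient step.
x_raw = 0.8467 - 0.01*17.1604 = 0.6751
y_raw = 2.8975 - 0.01*1.795 = 2.8796
Step 3: Project onto [-3, 3].
x_proj = clip(0.6751) = 0.6751
y_proj = clip(2.8796) = 2.8796
Step 4: Evaluate f.
f(0.6751, 2.8796) = 4.2338


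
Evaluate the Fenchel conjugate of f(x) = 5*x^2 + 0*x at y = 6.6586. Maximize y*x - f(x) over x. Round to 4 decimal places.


f*(y) = sup_x {y*x - a*x^2 - b*x} = sup_x {(y-b)*x - a*x^2}
FOC: (y - b) - 2a*x = 0 => x* = (y - b)/(2a)
x* = (6.6586 - 0)/(2*5) = 0.6659
f*(6.6586) = (y-b)^2/(4a) = (6.6586 - 0)^2/(4*5)
= 44.337/20 = 2.2168


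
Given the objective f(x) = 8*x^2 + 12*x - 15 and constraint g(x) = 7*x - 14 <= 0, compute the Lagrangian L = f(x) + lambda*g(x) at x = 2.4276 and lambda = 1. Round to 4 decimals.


Step 1: Evaluate f(x).
f(2.4276) = 8*2.4276^2 + 12*2.4276 - 15 = 61.2771
Step 2: Evaluate g(x).
g(2.4276) = 7*2.4276 - 14 = 2.9932
Step 3: Compute Lagrangian.
L = 61.2771 + 1*2.9932 = 64.2703


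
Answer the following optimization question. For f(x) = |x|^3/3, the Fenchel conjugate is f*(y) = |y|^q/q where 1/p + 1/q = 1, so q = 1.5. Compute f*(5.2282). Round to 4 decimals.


The conjugate exponent q satisfies 1/p + 1/q = 1.
p = 3, so q = 3/(3 - 1) = 1.5
|y|^q = 5.2282^1.5 = 11.9544
f*(5.2282) = 11.9544 / 1.5 = 7.9696


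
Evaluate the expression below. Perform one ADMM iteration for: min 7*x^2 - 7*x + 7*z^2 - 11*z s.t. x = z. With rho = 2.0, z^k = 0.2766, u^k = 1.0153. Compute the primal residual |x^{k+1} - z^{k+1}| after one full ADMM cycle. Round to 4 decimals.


ADMM iteration with rho = 2.0, z^k = 0.2766, u^k = 1.0153
Step 1: x-update.
Minimize 7*x^2 - 7*x + (2.0/2)*(x - 0.2766 + 1.0153)^2
FOC: (2*7 + 2.0)*x = 7 + 2.0*(0.2766 - 1.0153)
x^{k+1} = 0.3452
Step 2: z-update.
Minimize 7*z^2 - 11*z + (2.0/2)*(0.3452 - z + 1.0153)^2
FOC: (2*7 + 2.0)*z = 11 + 2.0*(0.3452 + 1.0153)
z^{k+1} = 0.8576
Step 3: u-update.
u^{k+1} = 1.0153 + 0.3452 - 0.8576 = 0.5029
Step 4: Primal residual = |0.3452 - 0.8576| = 0.5124


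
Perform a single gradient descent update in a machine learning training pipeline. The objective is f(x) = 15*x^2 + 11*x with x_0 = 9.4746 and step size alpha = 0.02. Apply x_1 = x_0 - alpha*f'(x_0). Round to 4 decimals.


We compute the gradient at x_0 and apply the update.
f'(x) = 30*x + 11
f'(9.4746) = 30*9.4746 + 11 = 295.238
x_1 = 9.4746 - 0.02*295.238 = 3.5698


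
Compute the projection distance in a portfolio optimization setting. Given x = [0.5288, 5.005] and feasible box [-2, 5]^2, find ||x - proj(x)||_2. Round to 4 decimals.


Project each component onto [-2, 5].
clip(0.5288) = 0.5288, clip(5.005) = 5.0
Projection = [0.5288, 5.0]
Squared diffs: [0.0, 0.0]
Distance = sqrt(0.0) = 0.005


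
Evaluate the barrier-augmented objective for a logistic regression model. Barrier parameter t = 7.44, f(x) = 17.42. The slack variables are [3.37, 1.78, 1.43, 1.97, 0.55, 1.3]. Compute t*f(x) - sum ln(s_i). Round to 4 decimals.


Step 1: Compute log-barrier.
ln values: [1.2149, 0.5766, 0.3577, 0.678, -0.5978, 0.2624]
phi = -(1.2149 + 0.5766 + 0.3577 + 0.678 - 0.5978 + 0.2624) = -2.4918
Step 2: Compute augmented objective.
t*f(x) = 7.44*17.42 = 129.6048
Total = 129.6048 - 2.4918 = 127.113


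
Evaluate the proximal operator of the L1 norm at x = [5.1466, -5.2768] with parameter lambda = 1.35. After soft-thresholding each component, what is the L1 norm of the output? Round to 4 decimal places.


Soft-thresholding with lambda = 1.35:
prox(5.1466) = sign(5.1466)*max(|5.1466| - 1.35, 0) = 3.7966
prox(-5.2768) = sign(-5.2768)*max(|-5.2768| - 1.35, 0) = -3.9268
prox(x) = [3.7966, -3.9268]
||prox(x)||_1 = 3.7966 + 3.9268 = 7.7234


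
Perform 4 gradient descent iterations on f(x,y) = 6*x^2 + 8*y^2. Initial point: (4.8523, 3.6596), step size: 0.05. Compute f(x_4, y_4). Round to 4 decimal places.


Gradient descent on f(x,y) = 6*x^2 + 8*y^2.
Starting point: (4.8523, 3.6596), alpha = 0.05
Step 1: grad_x = 2*6*4.8523 = 58.2276, grad_y = 2*8*3.6596 = 58.5536
  x_1 = 4.8523 - 0.05*58.2276 = 1.9409
  y_1 = 3.6596 - 0.05*58.5536 = 0.7319
Step 2: grad_x = 2*6*1.9409 = 23.291, grad_y = 2*8*0.7319 = 11.7107
  x_2 = 1.9409 - 0.05*23.291 = 0.7764
  y_2 = 0.7319 - 0.05*11.7107 = 0.1464
Step 3: grad_x = 2*6*0.7764 = 9.3164, grad_y = 2*8*0.1464 = 2.3421
  x_3 = 0.7764 - 0.05*9.3164 = 0.3105
  y_3 = 0.1464 - 0.05*2.3421 = 0.0293
Step 4: grad_x = 2*6*0.3105 = 3.7266, grad_y = 2*8*0.0293 = 0.4684
  x_4 = 0.3105 - 0.05*3.7266 = 0.1242
  y_4 = 0.0293 - 0.05*0.4684 = 0.0059
f(0.1242, 0.0059) = 6*0.1242^2 + 8*0.0059^2 = 0.0929


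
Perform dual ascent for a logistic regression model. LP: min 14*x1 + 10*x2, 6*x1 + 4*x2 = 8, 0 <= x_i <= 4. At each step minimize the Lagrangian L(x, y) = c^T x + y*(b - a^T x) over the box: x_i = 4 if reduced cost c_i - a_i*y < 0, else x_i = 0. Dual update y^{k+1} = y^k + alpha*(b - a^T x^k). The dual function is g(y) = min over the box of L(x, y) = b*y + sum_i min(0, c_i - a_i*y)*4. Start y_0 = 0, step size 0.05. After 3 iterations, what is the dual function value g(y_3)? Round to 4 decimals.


Dual ascent for LP: min 14*x1 + 10*x2, 6*x1 + 4*x2 = 8, 0 <= x_i <= 4
Step 1: y^k = 0.0, reduced costs: (14.0, 10.0)
  x^k = (0.0, 0.0), subgradient = b - a^T x = 8.0
  y^{k+1} = 0.0 + 0.05*8.0 = 0.4
Step 2: y^k = 0.4, reduced costs: (11.6, 8.4)
  x^k = (0.0, 0.0), subgradient = b - a^T x = 8.0
  y^{k+1} = 0.4 + 0.05*8.0 = 0.8
Step 3: y^k = 0.8, reduced costs: (9.2, 6.8)
  x^k = (0.0, 0.0), subgradient = b - a^T x = 8.0
  y^{k+1} = 0.8 + 0.05*8.0 = 1.2
Dual objective at y_3 = 1.2: reduced costs (6.8, 5.2), box minimizer x = (0.0, 0.0)
g(y_3) = b*y + (c1 - a1*y)*x1 + (c2 - a2*y)*x2 = 8*1.2 + 6.8*0.0 + 5.2*0.0 = 9.6 + 0.0 + 0.0 = 9.6


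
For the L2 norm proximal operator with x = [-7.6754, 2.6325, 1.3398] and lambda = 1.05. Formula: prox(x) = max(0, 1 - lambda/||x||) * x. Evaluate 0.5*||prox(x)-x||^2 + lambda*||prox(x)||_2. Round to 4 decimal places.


Step 1: Compute ||x||.
||x|| = 8.2242
Step 2: Compute scaling factor.
scale = max(0, 1 - 1.05/8.2242) = 0.8723
Step 3: prox(x) = [-6.6955, 2.2964, 1.1687]
||prox(x)|| = 7.1742
Step 4: Proximal objective.
0.5*||prox-x||^2 = 0.5513
lambda*||prox|| = 7.5329
Total = 8.0841


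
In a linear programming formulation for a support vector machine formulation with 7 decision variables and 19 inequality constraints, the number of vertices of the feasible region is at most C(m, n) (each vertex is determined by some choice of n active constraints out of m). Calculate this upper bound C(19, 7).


Each vertex corresponds to some choice of n active constraints out of m, so the number of vertices is at most C(m, n) = m! / (n!(m-n)!).
m = 19, n = 7
Numerator: 19 * 18 * 17 * 16 * 15 * 14 * 13
Denominator: 7! = 5040
C(19, 7) = 50388


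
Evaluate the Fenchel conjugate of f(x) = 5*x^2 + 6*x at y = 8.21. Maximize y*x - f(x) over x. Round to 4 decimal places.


f*(y) = sup_x {y*x - a*x^2 - b*x} = sup_x {(y-b)*x - a*x^2}
FOC: (y - b) - 2a*x = 0 => x* = (y - b)/(2a)
x* = (8.21 - 6)/(2*5) = 0.221
f*(8.21) = (y-b)^2/(4a) = (8.21 - 6)^2/(4*5)
= 4.8841/20 = 0.2442


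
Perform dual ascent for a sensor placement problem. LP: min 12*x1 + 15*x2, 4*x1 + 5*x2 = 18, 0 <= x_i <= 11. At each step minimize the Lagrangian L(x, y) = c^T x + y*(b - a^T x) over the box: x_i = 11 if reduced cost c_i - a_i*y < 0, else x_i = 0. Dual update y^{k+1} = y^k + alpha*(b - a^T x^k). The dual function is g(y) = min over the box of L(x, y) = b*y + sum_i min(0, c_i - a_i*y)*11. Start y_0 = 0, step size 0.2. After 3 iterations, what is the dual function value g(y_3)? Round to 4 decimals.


Dual ascent for LP: min 12*x1 + 15*x2, 4*x1 + 5*x2 = 18, 0 <= x_i <= 11
Step 1: y^k = 0.0, reduced costs: (12.0, 15.0)
  x^k = (0.0, 0.0), subgradient = b - a^T x = 18.0
  y^{k+1} = 0.0 + 0.2*18.0 = 3.6
Step 2: y^k = 3.6, reduced costs: (-2.4, -3.0)
  x^k = (11.0, 11.0), subgradient = b - a^T x = -81.0
  y^{k+1} = 3.6 + 0.2*-81.0 = -12.6
Step 3: y^k = -12.6, reduced costs: (62.4, 78.0)
  x^k = (0.0, 0.0), subgradient = b - a^T x = 18.0
  y^{k+1} = -12.6 + 0.2*18.0 = -9.0
Dual objective at y_3 = -9.0: reduced costs (48.0, 60.0), box minimizer x = (0.0, 0.0)
g(y_3) = b*y + (c1 - a1*y)*x1 + (c2 - a2*y)*x2 = 18*(-9.0) + 48.0*0.0 + 60.0*0.0 = -162.0 + 0.0 + 0.0 = -162.0


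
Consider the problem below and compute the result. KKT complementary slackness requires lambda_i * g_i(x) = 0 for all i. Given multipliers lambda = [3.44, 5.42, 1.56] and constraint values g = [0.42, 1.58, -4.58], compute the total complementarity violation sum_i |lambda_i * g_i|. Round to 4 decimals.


KKT complementary slackness check:
lambda_1 * g_1 = 3.44 * 0.42 = 1.4448
lambda_2 * g_2 = 5.42 * 1.58 = 8.5636
lambda_3 * g_3 = 1.56 * -4.58 = -7.1448
Total violation = 1.4448 + 8.5636 + 7.1448 = 17.1532
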